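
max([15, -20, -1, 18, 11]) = 18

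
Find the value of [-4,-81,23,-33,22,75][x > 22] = [23, 75]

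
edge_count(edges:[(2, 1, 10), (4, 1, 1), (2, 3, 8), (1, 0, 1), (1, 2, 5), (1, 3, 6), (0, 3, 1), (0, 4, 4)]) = 8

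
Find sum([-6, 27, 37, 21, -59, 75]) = (-6) + 27 + 37 + 21 + (-59) + 75
= 95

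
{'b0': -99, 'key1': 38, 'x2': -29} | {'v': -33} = {'b0': -99, 'key1': 38, 'x2': -29, 'v': -33}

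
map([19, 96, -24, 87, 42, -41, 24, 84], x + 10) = [29, 106, -14, 97, 52, -31, 34, 94]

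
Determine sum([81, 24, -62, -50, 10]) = 3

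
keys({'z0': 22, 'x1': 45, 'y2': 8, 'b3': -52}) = ['z0', 'x1', 'y2', 'b3']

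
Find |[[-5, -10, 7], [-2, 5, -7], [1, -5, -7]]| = (1)*(-5)*det([[5, -7], [-5, -7]]) + (-1)*(-10)*det([[-2, -7], [1, -7]]) + (1)*(7)*det([[-2, 5], [1, -5]])
= 350 + 210 + 35
= 595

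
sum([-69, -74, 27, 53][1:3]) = -47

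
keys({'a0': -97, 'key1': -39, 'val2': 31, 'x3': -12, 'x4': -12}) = ['a0', 'key1', 'val2', 'x3', 'x4']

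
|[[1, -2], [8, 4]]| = 20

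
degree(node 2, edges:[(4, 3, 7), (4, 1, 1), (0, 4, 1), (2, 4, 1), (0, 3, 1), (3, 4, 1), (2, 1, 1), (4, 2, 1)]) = incident: (2,4), (2,1), (4,2)
= 3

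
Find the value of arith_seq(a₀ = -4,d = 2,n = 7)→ a_0 = -4 + 0*2 = -4
a_1 = -4 + 1*2 = -2
a_2 = -4 + 2*2 = 0
...
= [-4, -2, 0, 2, 4, 6, 8]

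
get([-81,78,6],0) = -81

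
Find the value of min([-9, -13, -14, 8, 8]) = -14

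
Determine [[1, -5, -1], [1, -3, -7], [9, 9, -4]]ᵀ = [[1, 1, 9], [-5, -3, 9], [-1, -7, -4]]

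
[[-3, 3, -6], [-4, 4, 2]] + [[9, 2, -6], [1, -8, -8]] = [[6, 5, -12], [-3, -4, -6]]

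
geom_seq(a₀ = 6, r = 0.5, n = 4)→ [6.0, 3.0, 1.5, 0.75]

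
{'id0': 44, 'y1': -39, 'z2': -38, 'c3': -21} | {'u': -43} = {'id0': 44, 'y1': -39, 'z2': -38, 'c3': -21, 'u': -43}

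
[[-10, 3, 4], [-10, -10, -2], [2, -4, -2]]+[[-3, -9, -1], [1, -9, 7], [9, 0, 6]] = [[-13, -6, 3], [-9, -19, 5], [11, -4, 4]]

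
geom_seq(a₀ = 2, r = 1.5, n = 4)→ [2.0, 3.0, 4.5, 6.75]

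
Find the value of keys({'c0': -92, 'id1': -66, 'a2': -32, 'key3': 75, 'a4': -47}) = ['c0', 'id1', 'a2', 'key3', 'a4']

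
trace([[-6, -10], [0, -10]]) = -16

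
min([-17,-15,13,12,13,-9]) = -17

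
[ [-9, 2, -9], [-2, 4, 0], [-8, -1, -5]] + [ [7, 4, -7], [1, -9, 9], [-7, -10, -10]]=[[-2, 6, -16], [-1, -5, 9], [-15, -11, -15]]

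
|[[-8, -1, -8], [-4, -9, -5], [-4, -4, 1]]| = (1)*(-8)*det([[-9, -5], [-4, 1]]) + (-1)*(-1)*det([[-4, -5], [-4, 1]]) + (1)*(-8)*det([[-4, -9], [-4, -4]])
= 232 + -24 + 160
= 368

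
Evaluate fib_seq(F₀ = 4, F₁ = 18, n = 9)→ [4, 18, 22, 40, 62, 102, 164, 266, 430]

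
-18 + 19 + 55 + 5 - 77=-16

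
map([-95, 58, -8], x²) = (-95)²=9025, (58)²=3364, (-8)²=64
= [9025, 3364, 64]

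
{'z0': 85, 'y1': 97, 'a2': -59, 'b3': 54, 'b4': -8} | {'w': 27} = {'z0': 85, 'y1': 97, 'a2': -59, 'b3': 54, 'b4': -8, 'w': 27}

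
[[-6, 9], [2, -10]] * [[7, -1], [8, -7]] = [[30, -57], [-66, 68]]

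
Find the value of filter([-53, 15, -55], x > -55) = [-53, 15]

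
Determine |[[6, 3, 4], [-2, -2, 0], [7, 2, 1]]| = (1)*(6)*det([[-2, 0], [2, 1]]) + (-1)*(3)*det([[-2, 0], [7, 1]]) + (1)*(4)*det([[-2, -2], [7, 2]])
= -12 + 6 + 40
= 34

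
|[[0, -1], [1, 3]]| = 1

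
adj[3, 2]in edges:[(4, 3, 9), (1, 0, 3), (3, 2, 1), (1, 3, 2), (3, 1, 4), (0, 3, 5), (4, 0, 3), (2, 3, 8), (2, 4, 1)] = 1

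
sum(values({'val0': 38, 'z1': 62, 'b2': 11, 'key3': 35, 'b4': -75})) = 38 + 62 + 11 + 35 + (-75)
= 71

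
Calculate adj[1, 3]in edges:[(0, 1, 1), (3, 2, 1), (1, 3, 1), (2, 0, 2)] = 1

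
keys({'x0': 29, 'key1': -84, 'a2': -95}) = ['x0', 'key1', 'a2']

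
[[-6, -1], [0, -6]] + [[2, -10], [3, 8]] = [[-4, -11], [3, 2]]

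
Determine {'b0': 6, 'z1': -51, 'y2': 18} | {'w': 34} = {'b0': 6, 'z1': -51, 'y2': 18, 'w': 34}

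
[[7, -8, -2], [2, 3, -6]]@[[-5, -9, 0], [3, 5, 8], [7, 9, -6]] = C[0][0] = (7)*(-5) + (-8)*(3) + (-2)*(7) = -73
C[0][1] = (7)*(-9) + (-8)*(5) + (-2)*(9) = -121
C[0][2] = (7)*(0) + (-8)*(8) + (-2)*(-6) = -52
C[1][0] = (2)*(-5) + (3)*(3) + (-6)*(7) = -43
C[1][1] = (2)*(-9) + (3)*(5) + (-6)*(9) = -57
C[1][2] = (2)*(0) + (3)*(8) + (-6)*(-6) = 60
= [[-73, -121, -52], [-43, -57, 60]]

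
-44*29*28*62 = -2215136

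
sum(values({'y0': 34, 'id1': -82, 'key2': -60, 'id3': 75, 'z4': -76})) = 34 + (-82) + (-60) + 75 + (-76)
= -109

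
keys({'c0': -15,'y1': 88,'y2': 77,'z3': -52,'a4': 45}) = ['c0', 'y1', 'y2', 'z3', 'a4']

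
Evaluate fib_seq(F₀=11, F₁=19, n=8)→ F_2 = F_1 + F_0 = 30
F_3 = F_2 + F_1 = 49
F_4 = F_3 + F_2 = 79
...
= [11, 19, 30, 49, 79, 128, 207, 335]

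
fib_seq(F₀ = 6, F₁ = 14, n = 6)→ [6, 14, 20, 34, 54, 88]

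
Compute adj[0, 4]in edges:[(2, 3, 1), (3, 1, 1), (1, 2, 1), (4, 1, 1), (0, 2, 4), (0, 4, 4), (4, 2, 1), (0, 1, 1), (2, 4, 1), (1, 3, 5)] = 4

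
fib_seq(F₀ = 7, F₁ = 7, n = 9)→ [7, 7, 14, 21, 35, 56, 91, 147, 238]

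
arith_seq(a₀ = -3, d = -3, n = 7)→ [-3, -6, -9, -12, -15, -18, -21]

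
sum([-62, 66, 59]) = (-62) + 66 + 59
= 63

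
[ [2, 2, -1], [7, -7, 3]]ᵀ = [[2, 7], [2, -7], [-1, 3]]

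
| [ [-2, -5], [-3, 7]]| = (-2)*(7) - (-5)*(-3)
= -29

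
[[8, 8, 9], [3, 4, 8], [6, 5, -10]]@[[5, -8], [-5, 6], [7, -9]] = C[0][0] = (8)*(5) + (8)*(-5) + (9)*(7) = 63
C[0][1] = (8)*(-8) + (8)*(6) + (9)*(-9) = -97
C[1][0] = (3)*(5) + (4)*(-5) + (8)*(7) = 51
C[1][1] = (3)*(-8) + (4)*(6) + (8)*(-9) = -72
C[2][0] = (6)*(5) + (5)*(-5) + (-10)*(7) = -65
C[2][1] = (6)*(-8) + (5)*(6) + (-10)*(-9) = 72
= [[63, -97], [51, -72], [-65, 72]]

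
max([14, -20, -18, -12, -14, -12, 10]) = 14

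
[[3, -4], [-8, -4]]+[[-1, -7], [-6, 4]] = [[2, -11], [-14, 0]]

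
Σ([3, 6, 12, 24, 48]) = 93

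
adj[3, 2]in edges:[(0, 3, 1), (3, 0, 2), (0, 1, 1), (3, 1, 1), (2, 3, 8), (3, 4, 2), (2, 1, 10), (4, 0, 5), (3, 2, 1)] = 1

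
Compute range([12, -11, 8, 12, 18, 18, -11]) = 29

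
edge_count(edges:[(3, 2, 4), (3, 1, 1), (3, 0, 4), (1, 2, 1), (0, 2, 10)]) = 5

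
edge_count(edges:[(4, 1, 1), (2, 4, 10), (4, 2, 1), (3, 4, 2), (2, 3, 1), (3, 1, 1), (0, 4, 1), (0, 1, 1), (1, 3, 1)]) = 9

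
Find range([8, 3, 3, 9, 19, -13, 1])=32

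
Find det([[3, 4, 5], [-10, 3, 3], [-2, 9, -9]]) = (1)*(3)*det([[3, 3], [9, -9]]) + (-1)*(4)*det([[-10, 3], [-2, -9]]) + (1)*(5)*det([[-10, 3], [-2, 9]])
= -162 + -384 + -420
= -966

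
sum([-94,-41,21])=(-94) + (-41) + 21
= -114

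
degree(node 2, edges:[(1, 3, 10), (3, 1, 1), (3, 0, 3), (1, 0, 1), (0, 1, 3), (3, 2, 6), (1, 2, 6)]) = incident: (3,2), (1,2)
= 2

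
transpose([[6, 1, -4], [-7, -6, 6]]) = [[6, -7], [1, -6], [-4, 6]]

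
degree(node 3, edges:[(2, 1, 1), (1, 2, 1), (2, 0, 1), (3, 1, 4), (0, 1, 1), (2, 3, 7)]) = incident: (3,1), (2,3)
= 2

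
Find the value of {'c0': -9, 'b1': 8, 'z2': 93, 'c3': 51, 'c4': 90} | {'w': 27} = {'c0': -9, 'b1': 8, 'z2': 93, 'c3': 51, 'c4': 90, 'w': 27}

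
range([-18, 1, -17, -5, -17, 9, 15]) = 33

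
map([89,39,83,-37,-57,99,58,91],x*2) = [178, 78, 166, -74, -114, 198, 116, 182]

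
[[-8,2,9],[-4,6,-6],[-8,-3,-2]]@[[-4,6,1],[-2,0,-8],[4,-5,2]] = [[64, -93, -6], [-20, 6, -64], [30, -38, 12]]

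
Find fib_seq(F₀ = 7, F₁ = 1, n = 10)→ [7, 1, 8, 9, 17, 26, 43, 69, 112, 181]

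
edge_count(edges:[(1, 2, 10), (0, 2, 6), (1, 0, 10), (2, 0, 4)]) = 4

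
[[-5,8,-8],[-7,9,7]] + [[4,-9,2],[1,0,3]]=[[-1, -1, -6], [-6, 9, 10]]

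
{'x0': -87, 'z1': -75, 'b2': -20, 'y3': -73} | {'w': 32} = {'x0': -87, 'z1': -75, 'b2': -20, 'y3': -73, 'w': 32}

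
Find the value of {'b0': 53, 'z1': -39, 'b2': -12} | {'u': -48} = {'b0': 53, 'z1': -39, 'b2': -12, 'u': -48}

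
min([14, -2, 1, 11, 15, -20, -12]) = -20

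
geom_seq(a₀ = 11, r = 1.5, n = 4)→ [11.0, 16.5, 24.75, 37.125]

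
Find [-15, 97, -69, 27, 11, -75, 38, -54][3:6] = [27, 11, -75]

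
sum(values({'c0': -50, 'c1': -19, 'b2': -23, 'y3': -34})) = (-50) + (-19) + (-23) + (-34)
= -126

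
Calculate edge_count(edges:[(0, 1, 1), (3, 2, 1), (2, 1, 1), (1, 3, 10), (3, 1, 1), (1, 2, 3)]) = 6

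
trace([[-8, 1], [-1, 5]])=-3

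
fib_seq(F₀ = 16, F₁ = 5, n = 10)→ [16, 5, 21, 26, 47, 73, 120, 193, 313, 506]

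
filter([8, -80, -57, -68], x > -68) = keep x where x > -68: 8✓, -80✗, -57✓, -68✗
= [8, -57]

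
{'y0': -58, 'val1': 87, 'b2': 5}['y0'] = -58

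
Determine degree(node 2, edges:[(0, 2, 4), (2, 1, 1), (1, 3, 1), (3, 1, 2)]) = incident: (0,2), (2,1)
= 2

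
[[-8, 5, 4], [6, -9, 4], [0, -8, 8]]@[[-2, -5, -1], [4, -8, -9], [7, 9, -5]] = [[64, 36, -57], [-20, 78, 55], [24, 136, 32]]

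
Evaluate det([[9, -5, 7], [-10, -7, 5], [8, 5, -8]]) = 521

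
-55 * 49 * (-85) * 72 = 16493400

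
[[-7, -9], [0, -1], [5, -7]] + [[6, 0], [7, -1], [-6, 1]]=[[-1, -9], [7, -2], [-1, -6]]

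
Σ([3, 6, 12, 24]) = 3 + 6 + 12 + 24
= 45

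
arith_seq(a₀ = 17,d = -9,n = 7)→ a_0 = 17 + 0*-9 = 17
a_1 = 17 + 1*-9 = 8
a_2 = 17 + 2*-9 = -1
...
= [17, 8, -1, -10, -19, -28, -37]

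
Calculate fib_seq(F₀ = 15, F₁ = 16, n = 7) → F_2 = F_1 + F_0 = 31
F_3 = F_2 + F_1 = 47
F_4 = F_3 + F_2 = 78
...
= [15, 16, 31, 47, 78, 125, 203]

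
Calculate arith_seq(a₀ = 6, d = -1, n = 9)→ [6, 5, 4, 3, 2, 1, 0, -1, -2]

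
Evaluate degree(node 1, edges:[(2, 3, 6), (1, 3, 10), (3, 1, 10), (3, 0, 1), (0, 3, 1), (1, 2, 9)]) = incident: (1,3), (3,1), (1,2)
= 3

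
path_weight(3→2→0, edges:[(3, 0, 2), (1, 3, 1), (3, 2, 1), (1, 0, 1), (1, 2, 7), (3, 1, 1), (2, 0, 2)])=3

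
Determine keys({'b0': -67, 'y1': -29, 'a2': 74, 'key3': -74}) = ['b0', 'y1', 'a2', 'key3']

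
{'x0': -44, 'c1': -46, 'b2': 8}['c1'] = -46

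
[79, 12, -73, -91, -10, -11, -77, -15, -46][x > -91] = [79, 12, -73, -10, -11, -77, -15, -46]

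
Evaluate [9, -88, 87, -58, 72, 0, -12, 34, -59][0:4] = [9, -88, 87, -58]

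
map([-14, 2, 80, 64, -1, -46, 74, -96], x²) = (-14)²=196, (2)²=4, (80)²=6400, (64)²=4096, (-1)²=1, (-46)²=2116, (74)²=5476, (-96)²=9216
= [196, 4, 6400, 4096, 1, 2116, 5476, 9216]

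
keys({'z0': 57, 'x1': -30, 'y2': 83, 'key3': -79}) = ['z0', 'x1', 'y2', 'key3']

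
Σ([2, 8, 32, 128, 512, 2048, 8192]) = 2 + 8 + 32 + 128 + 512 + 2048 + 8192
= 10922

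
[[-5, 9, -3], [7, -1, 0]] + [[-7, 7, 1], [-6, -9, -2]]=[[-12, 16, -2], [1, -10, -2]]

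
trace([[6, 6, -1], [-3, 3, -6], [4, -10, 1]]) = diagonal: 6 + 3 + 1
= 10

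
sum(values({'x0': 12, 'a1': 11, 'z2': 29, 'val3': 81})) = 133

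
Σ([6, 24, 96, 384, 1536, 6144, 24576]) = 32766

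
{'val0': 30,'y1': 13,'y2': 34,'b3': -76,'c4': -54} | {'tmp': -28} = {'val0': 30, 'y1': 13, 'y2': 34, 'b3': -76, 'c4': -54, 'tmp': -28}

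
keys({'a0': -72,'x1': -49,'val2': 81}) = ['a0', 'x1', 'val2']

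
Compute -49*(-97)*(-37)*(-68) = 11958548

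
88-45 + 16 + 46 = 105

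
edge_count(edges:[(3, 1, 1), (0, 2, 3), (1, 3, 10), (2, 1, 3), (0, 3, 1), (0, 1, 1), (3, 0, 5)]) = 7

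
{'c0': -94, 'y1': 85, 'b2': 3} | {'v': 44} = {'c0': -94, 'y1': 85, 'b2': 3, 'v': 44}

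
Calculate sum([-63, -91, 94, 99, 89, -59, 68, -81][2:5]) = 282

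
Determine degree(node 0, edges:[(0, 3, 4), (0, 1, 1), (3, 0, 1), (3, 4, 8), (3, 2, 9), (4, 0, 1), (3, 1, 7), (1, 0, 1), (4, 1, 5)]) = incident: (0,3), (0,1), (3,0), (4,0), (1,0)
= 5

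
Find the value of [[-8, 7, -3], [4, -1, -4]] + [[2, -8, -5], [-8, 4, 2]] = [[-6, -1, -8], [-4, 3, -2]]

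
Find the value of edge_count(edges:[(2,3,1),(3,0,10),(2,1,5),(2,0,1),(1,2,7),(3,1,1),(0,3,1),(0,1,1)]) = 8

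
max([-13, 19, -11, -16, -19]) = 19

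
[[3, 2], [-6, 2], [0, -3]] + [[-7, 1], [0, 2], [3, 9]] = [[-4, 3], [-6, 4], [3, 6]]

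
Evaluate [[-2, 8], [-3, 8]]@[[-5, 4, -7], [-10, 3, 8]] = C[0][0] = (-2)*(-5) + (8)*(-10) = -70
C[0][1] = (-2)*(4) + (8)*(3) = 16
C[0][2] = (-2)*(-7) + (8)*(8) = 78
C[1][0] = (-3)*(-5) + (8)*(-10) = -65
C[1][1] = (-3)*(4) + (8)*(3) = 12
C[1][2] = (-3)*(-7) + (8)*(8) = 85
= [[-70, 16, 78], [-65, 12, 85]]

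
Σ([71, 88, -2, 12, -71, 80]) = 71 + 88 + (-2) + 12 + (-71) + 80
= 178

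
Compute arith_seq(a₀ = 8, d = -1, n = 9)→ a_0 = 8 + 0*-1 = 8
a_1 = 8 + 1*-1 = 7
a_2 = 8 + 2*-1 = 6
...
= [8, 7, 6, 5, 4, 3, 2, 1, 0]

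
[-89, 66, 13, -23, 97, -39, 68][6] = 68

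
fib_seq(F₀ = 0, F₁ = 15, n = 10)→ F_2 = F_1 + F_0 = 15
F_3 = F_2 + F_1 = 30
F_4 = F_3 + F_2 = 45
...
= [0, 15, 15, 30, 45, 75, 120, 195, 315, 510]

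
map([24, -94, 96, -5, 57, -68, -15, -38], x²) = [576, 8836, 9216, 25, 3249, 4624, 225, 1444]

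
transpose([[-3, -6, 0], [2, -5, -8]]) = [[-3, 2], [-6, -5], [0, -8]]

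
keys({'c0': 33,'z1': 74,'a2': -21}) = ['c0', 'z1', 'a2']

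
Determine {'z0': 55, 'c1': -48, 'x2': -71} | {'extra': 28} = {'z0': 55, 'c1': -48, 'x2': -71, 'extra': 28}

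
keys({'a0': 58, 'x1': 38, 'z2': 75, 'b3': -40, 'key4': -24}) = ['a0', 'x1', 'z2', 'b3', 'key4']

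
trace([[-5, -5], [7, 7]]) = diagonal: (-5) + 7
= 2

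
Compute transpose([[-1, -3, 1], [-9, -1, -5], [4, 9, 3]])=[[-1, -9, 4], [-3, -1, 9], [1, -5, 3]]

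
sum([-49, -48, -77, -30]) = (-49) + (-48) + (-77) + (-30)
= -204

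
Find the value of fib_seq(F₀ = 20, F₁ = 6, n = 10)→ F_2 = F_1 + F_0 = 26
F_3 = F_2 + F_1 = 32
F_4 = F_3 + F_2 = 58
...
= [20, 6, 26, 32, 58, 90, 148, 238, 386, 624]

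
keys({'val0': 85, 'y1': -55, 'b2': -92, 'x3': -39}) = ['val0', 'y1', 'b2', 'x3']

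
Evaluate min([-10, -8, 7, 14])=-10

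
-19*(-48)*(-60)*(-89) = 4870080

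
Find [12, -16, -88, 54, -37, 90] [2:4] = [-88, 54]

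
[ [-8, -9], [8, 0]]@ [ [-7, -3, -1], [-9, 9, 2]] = [[137, -57, -10], [-56, -24, -8]]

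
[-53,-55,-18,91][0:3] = [-53, -55, -18]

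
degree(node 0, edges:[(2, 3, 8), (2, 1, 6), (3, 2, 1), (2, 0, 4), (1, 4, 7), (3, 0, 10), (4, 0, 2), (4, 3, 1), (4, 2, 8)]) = incident: (2,0), (3,0), (4,0)
= 3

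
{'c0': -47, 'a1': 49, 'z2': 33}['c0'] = -47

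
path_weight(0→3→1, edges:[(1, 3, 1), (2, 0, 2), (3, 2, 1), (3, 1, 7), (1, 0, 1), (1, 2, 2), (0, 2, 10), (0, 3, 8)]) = 15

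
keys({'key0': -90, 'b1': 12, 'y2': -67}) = ['key0', 'b1', 'y2']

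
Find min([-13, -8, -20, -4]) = -20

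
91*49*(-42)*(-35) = 6554730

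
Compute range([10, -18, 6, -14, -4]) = 28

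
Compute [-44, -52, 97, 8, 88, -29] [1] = -52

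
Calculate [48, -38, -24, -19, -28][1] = -38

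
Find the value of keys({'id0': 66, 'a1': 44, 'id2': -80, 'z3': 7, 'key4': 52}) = ['id0', 'a1', 'id2', 'z3', 'key4']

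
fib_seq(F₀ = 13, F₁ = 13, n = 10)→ F_2 = F_1 + F_0 = 26
F_3 = F_2 + F_1 = 39
F_4 = F_3 + F_2 = 65
...
= [13, 13, 26, 39, 65, 104, 169, 273, 442, 715]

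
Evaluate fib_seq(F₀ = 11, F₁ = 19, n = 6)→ F_2 = F_1 + F_0 = 30
F_3 = F_2 + F_1 = 49
F_4 = F_3 + F_2 = 79
...
= [11, 19, 30, 49, 79, 128]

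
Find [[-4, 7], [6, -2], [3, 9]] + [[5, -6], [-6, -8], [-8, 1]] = [[1, 1], [0, -10], [-5, 10]]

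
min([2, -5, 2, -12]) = -12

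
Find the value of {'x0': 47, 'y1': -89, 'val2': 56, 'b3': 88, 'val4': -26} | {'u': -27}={'x0': 47, 'y1': -89, 'val2': 56, 'b3': 88, 'val4': -26, 'u': -27}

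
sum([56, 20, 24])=56 + 20 + 24
= 100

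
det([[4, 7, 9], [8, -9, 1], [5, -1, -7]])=1016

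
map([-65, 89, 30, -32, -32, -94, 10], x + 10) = [-55, 99, 40, -22, -22, -84, 20]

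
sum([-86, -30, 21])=(-86) + (-30) + 21
= -95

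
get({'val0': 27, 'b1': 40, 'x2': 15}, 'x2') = 15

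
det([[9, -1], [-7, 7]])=56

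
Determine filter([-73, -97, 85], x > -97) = keep x where x > -97: -73✓, -97✗, 85✓
= [-73, 85]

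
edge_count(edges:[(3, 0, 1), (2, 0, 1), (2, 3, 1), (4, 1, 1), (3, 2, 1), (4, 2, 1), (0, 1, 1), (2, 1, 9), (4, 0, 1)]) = 9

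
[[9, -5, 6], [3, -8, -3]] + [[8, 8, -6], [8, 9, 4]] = [[17, 3, 0], [11, 1, 1]]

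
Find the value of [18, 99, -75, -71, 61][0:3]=[18, 99, -75]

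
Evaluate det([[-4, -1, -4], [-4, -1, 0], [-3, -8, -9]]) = (1)*(-4)*det([[-1, 0], [-8, -9]]) + (-1)*(-1)*det([[-4, 0], [-3, -9]]) + (1)*(-4)*det([[-4, -1], [-3, -8]])
= -36 + 36 + -116
= -116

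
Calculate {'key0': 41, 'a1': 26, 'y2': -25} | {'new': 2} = {'key0': 41, 'a1': 26, 'y2': -25, 'new': 2}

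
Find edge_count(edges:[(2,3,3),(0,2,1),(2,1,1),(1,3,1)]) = 4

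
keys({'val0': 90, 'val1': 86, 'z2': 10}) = ['val0', 'val1', 'z2']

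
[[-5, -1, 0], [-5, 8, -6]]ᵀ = [[-5, -5], [-1, 8], [0, -6]]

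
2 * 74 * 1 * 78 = 11544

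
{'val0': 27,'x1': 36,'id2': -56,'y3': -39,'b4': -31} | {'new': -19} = {'val0': 27, 'x1': 36, 'id2': -56, 'y3': -39, 'b4': -31, 'new': -19}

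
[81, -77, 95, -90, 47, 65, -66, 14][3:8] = [-90, 47, 65, -66, 14]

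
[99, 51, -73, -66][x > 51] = [99]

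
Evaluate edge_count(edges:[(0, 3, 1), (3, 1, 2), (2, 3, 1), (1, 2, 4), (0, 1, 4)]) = 5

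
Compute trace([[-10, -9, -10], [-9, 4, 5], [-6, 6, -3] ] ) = diagonal: (-10) + 4 + (-3)
= -9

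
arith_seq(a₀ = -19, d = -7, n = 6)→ a_0 = -19 + 0*-7 = -19
a_1 = -19 + 1*-7 = -26
a_2 = -19 + 2*-7 = -33
...
= [-19, -26, -33, -40, -47, -54]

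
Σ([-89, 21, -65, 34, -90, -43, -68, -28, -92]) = -420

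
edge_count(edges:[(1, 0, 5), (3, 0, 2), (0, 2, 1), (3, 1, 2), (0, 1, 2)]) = 5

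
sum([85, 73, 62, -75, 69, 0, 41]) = 255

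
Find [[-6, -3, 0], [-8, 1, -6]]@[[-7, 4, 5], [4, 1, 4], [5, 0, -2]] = [[30, -27, -42], [30, -31, -24]]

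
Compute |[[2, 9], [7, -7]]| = (2)*(-7) - (9)*(7)
= -77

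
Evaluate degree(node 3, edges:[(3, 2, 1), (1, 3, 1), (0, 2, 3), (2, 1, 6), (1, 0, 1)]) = 2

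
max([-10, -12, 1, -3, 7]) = 7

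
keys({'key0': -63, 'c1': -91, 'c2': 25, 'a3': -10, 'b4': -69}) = ['key0', 'c1', 'c2', 'a3', 'b4']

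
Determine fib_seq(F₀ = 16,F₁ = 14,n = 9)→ F_2 = F_1 + F_0 = 30
F_3 = F_2 + F_1 = 44
F_4 = F_3 + F_2 = 74
...
= [16, 14, 30, 44, 74, 118, 192, 310, 502]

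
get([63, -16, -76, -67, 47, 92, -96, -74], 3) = -67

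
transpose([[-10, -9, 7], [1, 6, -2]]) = [[-10, 1], [-9, 6], [7, -2]]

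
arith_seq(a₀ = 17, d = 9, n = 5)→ [17, 26, 35, 44, 53]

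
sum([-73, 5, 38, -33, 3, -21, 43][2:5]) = slice → [38, -33, 3]
38 + (-33) + 3
= 8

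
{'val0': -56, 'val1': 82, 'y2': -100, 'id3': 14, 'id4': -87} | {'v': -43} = {'val0': -56, 'val1': 82, 'y2': -100, 'id3': 14, 'id4': -87, 'v': -43}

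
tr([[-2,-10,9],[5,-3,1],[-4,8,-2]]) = diagonal: (-2) + (-3) + (-2)
= -7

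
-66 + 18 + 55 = 7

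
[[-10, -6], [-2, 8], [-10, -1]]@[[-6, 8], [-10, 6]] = C[0][0] = (-10)*(-6) + (-6)*(-10) = 120
C[0][1] = (-10)*(8) + (-6)*(6) = -116
C[1][0] = (-2)*(-6) + (8)*(-10) = -68
C[1][1] = (-2)*(8) + (8)*(6) = 32
C[2][0] = (-10)*(-6) + (-1)*(-10) = 70
C[2][1] = (-10)*(8) + (-1)*(6) = -86
= [[120, -116], [-68, 32], [70, -86]]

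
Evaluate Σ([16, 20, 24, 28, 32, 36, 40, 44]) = 16 + 20 + 24 + 28 + 32 + 36 + 40 + 44
= 240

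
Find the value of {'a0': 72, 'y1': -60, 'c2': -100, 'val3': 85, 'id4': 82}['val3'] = 85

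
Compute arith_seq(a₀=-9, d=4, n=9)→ [-9, -5, -1, 3, 7, 11, 15, 19, 23]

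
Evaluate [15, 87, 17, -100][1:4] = [87, 17, -100]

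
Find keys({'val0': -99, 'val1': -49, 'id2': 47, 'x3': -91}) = ['val0', 'val1', 'id2', 'x3']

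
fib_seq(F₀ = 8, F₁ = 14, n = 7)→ F_2 = F_1 + F_0 = 22
F_3 = F_2 + F_1 = 36
F_4 = F_3 + F_2 = 58
...
= [8, 14, 22, 36, 58, 94, 152]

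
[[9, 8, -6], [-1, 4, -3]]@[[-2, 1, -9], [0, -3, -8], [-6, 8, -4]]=[[18, -63, -121], [20, -37, -11]]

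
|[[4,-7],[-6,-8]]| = (4)*(-8) - (-7)*(-6)
= -74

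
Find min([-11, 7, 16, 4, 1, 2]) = -11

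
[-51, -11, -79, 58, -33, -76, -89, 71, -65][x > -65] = keep x where x > -65: -51✓, -11✓, -79✗, 58✓, -33✓, -76✗, -89✗, 71✓, -65✗
= [-51, -11, 58, -33, 71]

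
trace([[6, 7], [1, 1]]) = 7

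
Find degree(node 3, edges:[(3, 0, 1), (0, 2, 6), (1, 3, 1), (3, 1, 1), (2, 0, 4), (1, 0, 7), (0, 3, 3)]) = incident: (3,0), (1,3), (3,1), (0,3)
= 4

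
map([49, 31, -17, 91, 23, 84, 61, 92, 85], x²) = (49)²=2401, (31)²=961, (-17)²=289, (91)²=8281, (23)²=529, (84)²=7056, (61)²=3721, (92)²=8464, (85)²=7225
= [2401, 961, 289, 8281, 529, 7056, 3721, 8464, 7225]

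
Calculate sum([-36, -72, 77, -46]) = (-36) + (-72) + 77 + (-46)
= -77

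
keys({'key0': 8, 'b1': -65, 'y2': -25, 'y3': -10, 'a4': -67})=['key0', 'b1', 'y2', 'y3', 'a4']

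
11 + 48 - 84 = -25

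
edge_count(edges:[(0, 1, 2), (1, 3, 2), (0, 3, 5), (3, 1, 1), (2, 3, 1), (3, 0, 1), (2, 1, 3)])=7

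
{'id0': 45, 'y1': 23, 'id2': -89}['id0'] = 45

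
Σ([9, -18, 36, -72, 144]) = 99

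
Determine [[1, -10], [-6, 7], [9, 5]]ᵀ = [[1, -6, 9], [-10, 7, 5]]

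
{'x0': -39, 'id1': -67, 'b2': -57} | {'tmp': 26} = {'x0': -39, 'id1': -67, 'b2': -57, 'tmp': 26}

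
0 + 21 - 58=-37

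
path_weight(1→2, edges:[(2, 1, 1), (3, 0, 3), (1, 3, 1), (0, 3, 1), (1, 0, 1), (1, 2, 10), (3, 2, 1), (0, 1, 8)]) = 10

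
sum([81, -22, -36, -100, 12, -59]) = -124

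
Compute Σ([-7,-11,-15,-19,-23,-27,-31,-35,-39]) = -207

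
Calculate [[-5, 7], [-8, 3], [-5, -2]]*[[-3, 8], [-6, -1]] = C[0][0] = (-5)*(-3) + (7)*(-6) = -27
C[0][1] = (-5)*(8) + (7)*(-1) = -47
C[1][0] = (-8)*(-3) + (3)*(-6) = 6
C[1][1] = (-8)*(8) + (3)*(-1) = -67
C[2][0] = (-5)*(-3) + (-2)*(-6) = 27
C[2][1] = (-5)*(8) + (-2)*(-1) = -38
= [[-27, -47], [6, -67], [27, -38]]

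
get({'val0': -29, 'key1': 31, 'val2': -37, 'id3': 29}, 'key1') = 31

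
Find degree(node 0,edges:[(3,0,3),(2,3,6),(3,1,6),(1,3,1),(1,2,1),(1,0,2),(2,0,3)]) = 3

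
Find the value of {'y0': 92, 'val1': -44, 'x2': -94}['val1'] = -44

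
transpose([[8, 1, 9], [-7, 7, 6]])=[[8, -7], [1, 7], [9, 6]]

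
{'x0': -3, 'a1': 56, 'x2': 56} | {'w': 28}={'x0': -3, 'a1': 56, 'x2': 56, 'w': 28}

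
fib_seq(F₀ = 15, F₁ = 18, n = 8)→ [15, 18, 33, 51, 84, 135, 219, 354]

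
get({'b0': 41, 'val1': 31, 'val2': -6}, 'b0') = 41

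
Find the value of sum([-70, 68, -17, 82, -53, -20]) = -10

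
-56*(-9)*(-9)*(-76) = 344736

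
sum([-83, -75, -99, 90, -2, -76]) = (-83) + (-75) + (-99) + 90 + (-2) + (-76)
= -245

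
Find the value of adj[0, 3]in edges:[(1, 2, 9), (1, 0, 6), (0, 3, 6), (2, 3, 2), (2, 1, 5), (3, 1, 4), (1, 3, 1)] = 6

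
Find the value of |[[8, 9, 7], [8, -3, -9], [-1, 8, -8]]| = 1852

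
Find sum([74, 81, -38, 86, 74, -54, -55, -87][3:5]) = slice → [86, 74]
86 + 74
= 160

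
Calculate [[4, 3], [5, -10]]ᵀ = [[4, 5], [3, -10]]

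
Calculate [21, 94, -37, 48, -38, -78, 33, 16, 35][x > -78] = keep x where x > -78: 21✓, 94✓, -37✓, 48✓, -38✓, -78✗, 33✓, 16✓, 35✓
= [21, 94, -37, 48, -38, 33, 16, 35]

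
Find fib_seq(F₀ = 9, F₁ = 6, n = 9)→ [9, 6, 15, 21, 36, 57, 93, 150, 243]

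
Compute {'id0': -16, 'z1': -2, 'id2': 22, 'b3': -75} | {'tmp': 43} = {'id0': -16, 'z1': -2, 'id2': 22, 'b3': -75, 'tmp': 43}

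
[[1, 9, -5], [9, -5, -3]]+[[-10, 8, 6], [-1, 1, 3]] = [[-9, 17, 1], [8, -4, 0]]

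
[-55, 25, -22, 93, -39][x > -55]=[25, -22, 93, -39]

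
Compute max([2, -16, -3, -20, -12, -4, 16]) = 16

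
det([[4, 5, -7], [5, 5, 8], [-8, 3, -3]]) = -786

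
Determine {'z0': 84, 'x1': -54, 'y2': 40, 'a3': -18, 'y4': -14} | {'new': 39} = {'z0': 84, 'x1': -54, 'y2': 40, 'a3': -18, 'y4': -14, 'new': 39}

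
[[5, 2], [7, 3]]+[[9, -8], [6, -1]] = [[14, -6], [13, 2]]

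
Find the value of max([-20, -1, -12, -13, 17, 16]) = 17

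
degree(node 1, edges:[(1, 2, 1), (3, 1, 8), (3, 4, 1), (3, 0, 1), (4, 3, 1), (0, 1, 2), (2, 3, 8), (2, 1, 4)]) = 4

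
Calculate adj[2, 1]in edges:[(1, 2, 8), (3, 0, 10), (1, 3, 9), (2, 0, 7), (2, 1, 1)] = 1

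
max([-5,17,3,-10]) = 17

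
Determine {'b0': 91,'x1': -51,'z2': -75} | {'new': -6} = {'b0': 91, 'x1': -51, 'z2': -75, 'new': -6}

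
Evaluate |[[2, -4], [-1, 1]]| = -2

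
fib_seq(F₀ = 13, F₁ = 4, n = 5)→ F_2 = F_1 + F_0 = 17
F_3 = F_2 + F_1 = 21
F_4 = F_3 + F_2 = 38
= [13, 4, 17, 21, 38]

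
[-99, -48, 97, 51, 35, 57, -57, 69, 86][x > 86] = keep x where x > 86: -99✗, -48✗, 97✓, 51✗, 35✗, 57✗, -57✗, 69✗, 86✗
= [97]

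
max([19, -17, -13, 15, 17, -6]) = 19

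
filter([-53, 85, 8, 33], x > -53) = [85, 8, 33]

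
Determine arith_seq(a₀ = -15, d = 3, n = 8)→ [-15, -12, -9, -6, -3, 0, 3, 6]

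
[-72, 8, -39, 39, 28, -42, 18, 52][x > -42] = [8, -39, 39, 28, 18, 52]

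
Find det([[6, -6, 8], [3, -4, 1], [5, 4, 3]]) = 184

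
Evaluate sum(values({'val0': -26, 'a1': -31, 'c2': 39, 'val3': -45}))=-63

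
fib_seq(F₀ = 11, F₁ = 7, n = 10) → [11, 7, 18, 25, 43, 68, 111, 179, 290, 469]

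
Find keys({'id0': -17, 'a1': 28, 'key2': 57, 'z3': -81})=['id0', 'a1', 'key2', 'z3']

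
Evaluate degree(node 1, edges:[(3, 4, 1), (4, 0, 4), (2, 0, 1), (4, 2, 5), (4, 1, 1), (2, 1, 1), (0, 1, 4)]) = incident: (4,1), (2,1), (0,1)
= 3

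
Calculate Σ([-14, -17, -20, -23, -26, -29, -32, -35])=(-14) + (-17) + (-20) + (-23) + (-26) + (-29) + (-32) + (-35)
= -196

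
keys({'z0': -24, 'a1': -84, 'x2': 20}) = ['z0', 'a1', 'x2']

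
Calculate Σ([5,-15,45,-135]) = 5 + -15 + 45 + -135
= -100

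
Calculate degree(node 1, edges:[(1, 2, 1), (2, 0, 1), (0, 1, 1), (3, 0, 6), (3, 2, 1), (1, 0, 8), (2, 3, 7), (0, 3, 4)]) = 3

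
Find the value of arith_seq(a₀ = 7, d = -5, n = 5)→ a_0 = 7 + 0*-5 = 7
a_1 = 7 + 1*-5 = 2
a_2 = 7 + 2*-5 = -3
...
= [7, 2, -3, -8, -13]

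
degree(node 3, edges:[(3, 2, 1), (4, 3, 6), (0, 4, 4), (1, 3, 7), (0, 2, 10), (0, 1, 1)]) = 3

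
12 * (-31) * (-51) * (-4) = -75888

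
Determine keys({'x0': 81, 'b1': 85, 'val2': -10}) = ['x0', 'b1', 'val2']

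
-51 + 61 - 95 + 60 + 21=-4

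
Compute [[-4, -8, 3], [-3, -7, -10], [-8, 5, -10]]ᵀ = [[-4, -3, -8], [-8, -7, 5], [3, -10, -10]]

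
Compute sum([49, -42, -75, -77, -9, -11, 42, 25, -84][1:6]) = -214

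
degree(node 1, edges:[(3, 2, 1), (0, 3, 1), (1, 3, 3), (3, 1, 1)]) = incident: (1,3), (3,1)
= 2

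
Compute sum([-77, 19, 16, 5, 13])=-24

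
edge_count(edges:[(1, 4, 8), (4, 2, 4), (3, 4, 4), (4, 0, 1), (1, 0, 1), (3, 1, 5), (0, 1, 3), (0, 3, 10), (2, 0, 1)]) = 9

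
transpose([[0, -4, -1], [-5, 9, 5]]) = [[0, -5], [-4, 9], [-1, 5]]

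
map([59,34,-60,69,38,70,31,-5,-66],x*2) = 59*2=118, 34*2=68, -60*2=-120, 69*2=138, 38*2=76, 70*2=140, 31*2=62, -5*2=-10, -66*2=-132
= [118, 68, -120, 138, 76, 140, 62, -10, -132]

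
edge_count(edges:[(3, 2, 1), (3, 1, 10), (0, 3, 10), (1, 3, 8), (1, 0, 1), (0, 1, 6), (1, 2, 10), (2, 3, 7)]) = 8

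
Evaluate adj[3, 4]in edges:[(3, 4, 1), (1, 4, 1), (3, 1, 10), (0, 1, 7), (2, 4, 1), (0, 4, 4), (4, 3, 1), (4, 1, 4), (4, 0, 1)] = 1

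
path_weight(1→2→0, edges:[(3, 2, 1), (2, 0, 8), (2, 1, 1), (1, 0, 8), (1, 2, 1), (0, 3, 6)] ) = 9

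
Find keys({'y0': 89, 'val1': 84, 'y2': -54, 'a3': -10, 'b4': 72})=['y0', 'val1', 'y2', 'a3', 'b4']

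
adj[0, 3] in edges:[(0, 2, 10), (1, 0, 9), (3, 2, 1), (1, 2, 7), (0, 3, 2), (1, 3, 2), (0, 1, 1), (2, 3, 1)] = 2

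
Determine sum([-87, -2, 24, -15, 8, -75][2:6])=-58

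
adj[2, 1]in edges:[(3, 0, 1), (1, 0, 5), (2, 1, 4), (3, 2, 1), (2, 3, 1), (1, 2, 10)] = 4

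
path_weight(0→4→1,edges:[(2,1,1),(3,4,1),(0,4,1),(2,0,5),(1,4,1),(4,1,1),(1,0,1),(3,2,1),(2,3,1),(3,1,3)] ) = w(0→4)=1 + w(4→1)=1
= 2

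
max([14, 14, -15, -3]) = 14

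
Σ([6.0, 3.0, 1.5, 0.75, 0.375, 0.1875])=6.0 + 3.0 + 1.5 + 0.75 + 0.375 + 0.1875
= 11.8125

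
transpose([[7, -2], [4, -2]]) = [[7, 4], [-2, -2]]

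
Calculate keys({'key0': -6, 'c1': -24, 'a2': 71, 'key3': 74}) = ['key0', 'c1', 'a2', 'key3']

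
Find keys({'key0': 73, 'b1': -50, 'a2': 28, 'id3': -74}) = ['key0', 'b1', 'a2', 'id3']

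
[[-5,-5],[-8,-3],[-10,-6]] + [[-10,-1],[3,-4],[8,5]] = [[-15, -6], [-5, -7], [-2, -1]]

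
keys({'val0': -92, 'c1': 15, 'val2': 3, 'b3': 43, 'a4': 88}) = ['val0', 'c1', 'val2', 'b3', 'a4']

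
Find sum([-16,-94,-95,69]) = (-16) + (-94) + (-95) + 69
= -136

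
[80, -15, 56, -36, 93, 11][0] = 80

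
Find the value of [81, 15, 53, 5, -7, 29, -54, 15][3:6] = [5, -7, 29]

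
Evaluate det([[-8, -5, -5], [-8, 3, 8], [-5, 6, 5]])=(1)*(-8)*det([[3, 8], [6, 5]]) + (-1)*(-5)*det([[-8, 8], [-5, 5]]) + (1)*(-5)*det([[-8, 3], [-5, 6]])
= 264 + 0 + 165
= 429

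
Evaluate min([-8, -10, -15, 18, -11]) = -15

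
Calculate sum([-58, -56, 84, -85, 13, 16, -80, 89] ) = (-58) + (-56) + 84 + (-85) + 13 + 16 + (-80) + 89
= -77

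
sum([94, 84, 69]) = 94 + 84 + 69
= 247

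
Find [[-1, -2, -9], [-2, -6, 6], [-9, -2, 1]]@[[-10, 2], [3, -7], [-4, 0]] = [[40, 12], [-22, 38], [80, -4]]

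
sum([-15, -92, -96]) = (-15) + (-92) + (-96)
= -203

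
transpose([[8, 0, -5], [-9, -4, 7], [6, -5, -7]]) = [[8, -9, 6], [0, -4, -5], [-5, 7, -7]]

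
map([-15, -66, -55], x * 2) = [-30, -132, -110]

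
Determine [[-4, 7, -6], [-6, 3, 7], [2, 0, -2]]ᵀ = [[-4, -6, 2], [7, 3, 0], [-6, 7, -2]]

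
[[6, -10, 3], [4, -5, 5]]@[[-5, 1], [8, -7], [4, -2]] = [[-98, 70], [-40, 29]]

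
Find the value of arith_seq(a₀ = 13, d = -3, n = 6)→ [13, 10, 7, 4, 1, -2]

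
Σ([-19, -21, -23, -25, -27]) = -115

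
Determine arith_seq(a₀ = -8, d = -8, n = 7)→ a_0 = -8 + 0*-8 = -8
a_1 = -8 + 1*-8 = -16
a_2 = -8 + 2*-8 = -24
...
= [-8, -16, -24, -32, -40, -48, -56]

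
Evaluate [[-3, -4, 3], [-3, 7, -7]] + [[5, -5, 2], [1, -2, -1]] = [[2, -9, 5], [-2, 5, -8]]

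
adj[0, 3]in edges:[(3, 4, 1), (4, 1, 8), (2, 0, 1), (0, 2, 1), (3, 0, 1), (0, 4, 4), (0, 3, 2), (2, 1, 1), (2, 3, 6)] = 2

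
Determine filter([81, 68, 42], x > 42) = [81, 68]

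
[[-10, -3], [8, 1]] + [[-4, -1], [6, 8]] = [[-14, -4], [14, 9]]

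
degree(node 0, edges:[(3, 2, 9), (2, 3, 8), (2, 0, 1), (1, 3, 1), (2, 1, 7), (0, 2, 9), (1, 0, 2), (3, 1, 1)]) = 3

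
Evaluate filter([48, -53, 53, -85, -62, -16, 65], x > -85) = keep x where x > -85: 48✓, -53✓, 53✓, -85✗, -62✓, -16✓, 65✓
= [48, -53, 53, -62, -16, 65]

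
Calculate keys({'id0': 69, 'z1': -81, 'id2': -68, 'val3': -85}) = ['id0', 'z1', 'id2', 'val3']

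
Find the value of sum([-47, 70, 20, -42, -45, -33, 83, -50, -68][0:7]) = 6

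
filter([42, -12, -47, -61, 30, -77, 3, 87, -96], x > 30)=[42, 87]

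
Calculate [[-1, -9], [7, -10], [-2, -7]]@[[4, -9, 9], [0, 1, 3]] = [[-4, 0, -36], [28, -73, 33], [-8, 11, -39]]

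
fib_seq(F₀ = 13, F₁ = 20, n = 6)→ [13, 20, 33, 53, 86, 139]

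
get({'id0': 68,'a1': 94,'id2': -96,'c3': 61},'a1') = 94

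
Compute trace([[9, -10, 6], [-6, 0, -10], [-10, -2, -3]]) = 6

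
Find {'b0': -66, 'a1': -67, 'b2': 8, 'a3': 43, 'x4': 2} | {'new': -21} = {'b0': -66, 'a1': -67, 'b2': 8, 'a3': 43, 'x4': 2, 'new': -21}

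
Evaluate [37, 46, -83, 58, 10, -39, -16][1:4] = [46, -83, 58]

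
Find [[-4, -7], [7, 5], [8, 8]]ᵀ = [[-4, 7, 8], [-7, 5, 8]]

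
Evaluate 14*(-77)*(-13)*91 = 1275274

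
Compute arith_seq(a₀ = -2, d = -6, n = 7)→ a_0 = -2 + 0*-6 = -2
a_1 = -2 + 1*-6 = -8
a_2 = -2 + 2*-6 = -14
...
= [-2, -8, -14, -20, -26, -32, -38]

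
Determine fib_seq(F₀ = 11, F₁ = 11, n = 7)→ [11, 11, 22, 33, 55, 88, 143]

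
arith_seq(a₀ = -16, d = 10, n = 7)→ [-16, -6, 4, 14, 24, 34, 44]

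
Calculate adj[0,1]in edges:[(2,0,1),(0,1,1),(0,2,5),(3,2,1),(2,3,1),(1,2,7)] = 1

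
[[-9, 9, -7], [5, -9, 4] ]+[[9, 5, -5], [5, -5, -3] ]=[[0, 14, -12], [10, -14, 1]]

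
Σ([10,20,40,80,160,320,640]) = 10 + 20 + 40 + 80 + 160 + 320 + 640
= 1270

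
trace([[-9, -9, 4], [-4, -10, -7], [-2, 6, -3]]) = diagonal: (-9) + (-10) + (-3)
= -22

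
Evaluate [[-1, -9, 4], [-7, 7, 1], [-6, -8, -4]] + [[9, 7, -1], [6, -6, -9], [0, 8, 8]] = [[8, -2, 3], [-1, 1, -8], [-6, 0, 4]]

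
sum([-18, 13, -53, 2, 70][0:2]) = slice → [-18, 13]
(-18) + 13
= -5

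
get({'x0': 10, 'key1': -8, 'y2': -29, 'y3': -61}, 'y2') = -29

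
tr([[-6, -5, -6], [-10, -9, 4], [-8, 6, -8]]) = diagonal: (-6) + (-9) + (-8)
= -23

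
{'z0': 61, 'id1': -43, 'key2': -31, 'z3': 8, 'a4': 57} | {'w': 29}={'z0': 61, 'id1': -43, 'key2': -31, 'z3': 8, 'a4': 57, 'w': 29}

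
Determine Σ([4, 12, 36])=4 + 12 + 36
= 52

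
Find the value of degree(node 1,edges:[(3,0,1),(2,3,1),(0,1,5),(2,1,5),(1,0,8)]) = 3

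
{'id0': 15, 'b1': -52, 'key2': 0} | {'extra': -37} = {'id0': 15, 'b1': -52, 'key2': 0, 'extra': -37}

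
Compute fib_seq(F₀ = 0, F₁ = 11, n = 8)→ F_2 = F_1 + F_0 = 11
F_3 = F_2 + F_1 = 22
F_4 = F_3 + F_2 = 33
...
= [0, 11, 11, 22, 33, 55, 88, 143]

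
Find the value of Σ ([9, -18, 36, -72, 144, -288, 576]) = 387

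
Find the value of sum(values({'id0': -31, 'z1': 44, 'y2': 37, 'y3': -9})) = 41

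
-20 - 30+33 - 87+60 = -44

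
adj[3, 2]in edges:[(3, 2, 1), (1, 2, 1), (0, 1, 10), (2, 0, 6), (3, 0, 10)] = 1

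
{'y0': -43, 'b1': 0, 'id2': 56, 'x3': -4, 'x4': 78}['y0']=-43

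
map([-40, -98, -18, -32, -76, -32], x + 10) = [-30, -88, -8, -22, -66, -22]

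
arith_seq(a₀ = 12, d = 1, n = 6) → [12, 13, 14, 15, 16, 17]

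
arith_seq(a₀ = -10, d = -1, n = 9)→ [-10, -11, -12, -13, -14, -15, -16, -17, -18]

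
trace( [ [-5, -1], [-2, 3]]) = diagonal: (-5) + 3
= -2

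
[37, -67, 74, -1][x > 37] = [74]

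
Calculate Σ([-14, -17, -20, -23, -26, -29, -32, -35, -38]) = (-14) + (-17) + (-20) + (-23) + (-26) + (-29) + (-32) + (-35) + (-38)
= -234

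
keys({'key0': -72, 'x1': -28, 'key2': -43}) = ['key0', 'x1', 'key2']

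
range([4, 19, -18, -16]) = 37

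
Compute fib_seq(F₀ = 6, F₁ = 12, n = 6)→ F_2 = F_1 + F_0 = 18
F_3 = F_2 + F_1 = 30
F_4 = F_3 + F_2 = 48
...
= [6, 12, 18, 30, 48, 78]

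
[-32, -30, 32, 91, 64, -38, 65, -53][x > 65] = keep x where x > 65: -32✗, -30✗, 32✗, 91✓, 64✗, -38✗, 65✗, -53✗
= [91]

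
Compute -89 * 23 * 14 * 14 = -401212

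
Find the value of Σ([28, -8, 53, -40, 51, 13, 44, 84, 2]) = 227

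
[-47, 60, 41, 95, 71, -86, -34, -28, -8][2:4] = [41, 95]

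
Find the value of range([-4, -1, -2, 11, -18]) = 29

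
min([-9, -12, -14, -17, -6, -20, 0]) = -20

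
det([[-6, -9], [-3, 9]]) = -81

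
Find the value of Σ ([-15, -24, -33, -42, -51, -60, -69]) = -294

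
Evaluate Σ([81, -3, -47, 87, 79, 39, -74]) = 81 + (-3) + (-47) + 87 + 79 + 39 + (-74)
= 162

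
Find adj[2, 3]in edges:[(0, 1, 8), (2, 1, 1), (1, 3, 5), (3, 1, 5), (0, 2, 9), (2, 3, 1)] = 1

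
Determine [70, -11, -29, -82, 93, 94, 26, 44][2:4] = [-29, -82]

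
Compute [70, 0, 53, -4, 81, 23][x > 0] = [70, 53, 81, 23]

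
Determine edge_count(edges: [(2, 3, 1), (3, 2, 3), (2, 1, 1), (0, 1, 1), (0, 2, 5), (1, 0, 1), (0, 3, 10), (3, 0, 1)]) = 8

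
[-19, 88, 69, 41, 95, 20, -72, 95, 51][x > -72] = keep x where x > -72: -19✓, 88✓, 69✓, 41✓, 95✓, 20✓, -72✗, 95✓, 51✓
= [-19, 88, 69, 41, 95, 20, 95, 51]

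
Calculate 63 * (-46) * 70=-202860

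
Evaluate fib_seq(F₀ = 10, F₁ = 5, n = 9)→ F_2 = F_1 + F_0 = 15
F_3 = F_2 + F_1 = 20
F_4 = F_3 + F_2 = 35
...
= [10, 5, 15, 20, 35, 55, 90, 145, 235]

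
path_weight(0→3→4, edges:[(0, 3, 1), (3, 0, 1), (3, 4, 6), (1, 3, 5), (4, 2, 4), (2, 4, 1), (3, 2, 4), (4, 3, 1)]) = 7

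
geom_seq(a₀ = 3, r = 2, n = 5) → a_0 = 3*2^0 = 3
a_1 = 3*2^1 = 6
a_2 = 3*2^2 = 12
...
= [3, 6, 12, 24, 48]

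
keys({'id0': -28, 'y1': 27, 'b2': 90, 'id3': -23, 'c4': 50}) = ['id0', 'y1', 'b2', 'id3', 'c4']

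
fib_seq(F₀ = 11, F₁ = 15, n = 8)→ F_2 = F_1 + F_0 = 26
F_3 = F_2 + F_1 = 41
F_4 = F_3 + F_2 = 67
...
= [11, 15, 26, 41, 67, 108, 175, 283]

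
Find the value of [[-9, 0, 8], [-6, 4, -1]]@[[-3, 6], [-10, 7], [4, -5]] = C[0][0] = (-9)*(-3) + (0)*(-10) + (8)*(4) = 59
C[0][1] = (-9)*(6) + (0)*(7) + (8)*(-5) = -94
C[1][0] = (-6)*(-3) + (4)*(-10) + (-1)*(4) = -26
C[1][1] = (-6)*(6) + (4)*(7) + (-1)*(-5) = -3
= [[59, -94], [-26, -3]]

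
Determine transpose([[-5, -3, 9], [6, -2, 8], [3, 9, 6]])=[[-5, 6, 3], [-3, -2, 9], [9, 8, 6]]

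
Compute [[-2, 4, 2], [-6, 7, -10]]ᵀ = [[-2, -6], [4, 7], [2, -10]]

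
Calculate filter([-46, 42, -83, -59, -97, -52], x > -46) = [42]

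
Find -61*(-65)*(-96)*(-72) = 27406080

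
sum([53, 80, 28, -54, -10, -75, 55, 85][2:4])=slice → [28, -54]
28 + (-54)
= -26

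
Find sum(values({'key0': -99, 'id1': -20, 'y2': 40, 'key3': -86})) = (-99) + (-20) + 40 + (-86)
= -165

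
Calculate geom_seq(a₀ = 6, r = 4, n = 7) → a_0 = 6*4^0 = 6
a_1 = 6*4^1 = 24
a_2 = 6*4^2 = 96
...
= [6, 24, 96, 384, 1536, 6144, 24576]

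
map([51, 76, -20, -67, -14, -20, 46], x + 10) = 51+10=61, 76+10=86, -20+10=-10, -67+10=-57, -14+10=-4, -20+10=-10, 46+10=56
= [61, 86, -10, -57, -4, -10, 56]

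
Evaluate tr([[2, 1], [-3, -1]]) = 1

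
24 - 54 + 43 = 13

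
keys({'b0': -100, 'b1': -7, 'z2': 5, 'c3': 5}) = ['b0', 'b1', 'z2', 'c3']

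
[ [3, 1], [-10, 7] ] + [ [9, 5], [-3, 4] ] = [[12, 6], [-13, 11]]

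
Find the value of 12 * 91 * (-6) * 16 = -104832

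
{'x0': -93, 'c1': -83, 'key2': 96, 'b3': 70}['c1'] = -83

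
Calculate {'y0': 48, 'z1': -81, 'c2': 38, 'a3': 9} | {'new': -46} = {'y0': 48, 'z1': -81, 'c2': 38, 'a3': 9, 'new': -46}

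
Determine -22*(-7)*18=2772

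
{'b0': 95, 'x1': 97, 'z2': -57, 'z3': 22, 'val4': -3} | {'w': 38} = {'b0': 95, 'x1': 97, 'z2': -57, 'z3': 22, 'val4': -3, 'w': 38}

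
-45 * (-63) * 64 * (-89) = -16148160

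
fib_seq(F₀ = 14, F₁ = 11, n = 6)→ F_2 = F_1 + F_0 = 25
F_3 = F_2 + F_1 = 36
F_4 = F_3 + F_2 = 61
...
= [14, 11, 25, 36, 61, 97]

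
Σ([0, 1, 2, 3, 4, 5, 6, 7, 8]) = 36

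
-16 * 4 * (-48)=3072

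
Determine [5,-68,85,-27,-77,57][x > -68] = [5, 85, -27, 57]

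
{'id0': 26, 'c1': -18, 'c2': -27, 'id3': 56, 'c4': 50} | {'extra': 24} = {'id0': 26, 'c1': -18, 'c2': -27, 'id3': 56, 'c4': 50, 'extra': 24}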